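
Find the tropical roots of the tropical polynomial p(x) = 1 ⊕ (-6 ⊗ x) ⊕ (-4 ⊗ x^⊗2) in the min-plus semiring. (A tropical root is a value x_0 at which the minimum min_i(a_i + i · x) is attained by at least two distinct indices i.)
Roots: {-2, 7}

Each tropical root is a break point of the lower envelope of the lines y = a_i + i · x (there are 3 lines, with slopes 0, 1, ..., 2). Only the lines that attain the minimum somewhere contribute to roots; other lines are dominated. Here the surviving (envelope) indices are i = 2, i = 1, i = 0.
Intersections between consecutive envelope lines give the roots: for adjacent envelope indices i < j the intersection is x = (a_i − a_j) / (j − i). Reading off the sorted break points: {-2, 7}.
Verification: at each break x_0, at least two indices attain the minimum of min_i(a_i + i · x_0).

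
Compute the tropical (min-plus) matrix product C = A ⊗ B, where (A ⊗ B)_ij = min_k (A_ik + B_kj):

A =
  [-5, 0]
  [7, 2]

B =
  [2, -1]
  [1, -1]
A ⊗ B =
  [-3, -6]
  [3, 1]

Apply the min-plus product entry-by-entry:
  C[0][0] = min over k of (A[0][0] + B[0][0] = -5 + 2 = -3, A[0][1] + B[1][0] = 0 + 1 = 1) = -3 (attained at k = 0)
  C[0][1] = min over k of (A[0][0] + B[0][1] = -5 + -1 = -6, A[0][1] + B[1][1] = 0 + -1 = -1) = -6 (attained at k = 0)
  C[1][0] = min over k of (A[1][0] + B[0][0] = 7 + 2 = 9, A[1][1] + B[1][0] = 2 + 1 = 3) = 3 (attained at k = 1)
  C[1][1] = min over k of (A[1][0] + B[0][1] = 7 + -1 = 6, A[1][1] + B[1][1] = 2 + -1 = 1) = 1 (attained at k = 1)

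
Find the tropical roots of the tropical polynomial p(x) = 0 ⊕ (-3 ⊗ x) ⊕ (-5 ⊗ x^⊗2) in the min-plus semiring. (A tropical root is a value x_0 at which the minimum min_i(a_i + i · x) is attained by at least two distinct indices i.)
Roots: {2, 3}

Each tropical root is a break point of the lower envelope of the lines y = a_i + i · x (there are 3 lines, with slopes 0, 1, ..., 2). Only the lines that attain the minimum somewhere contribute to roots; other lines are dominated. Here the surviving (envelope) indices are i = 2, i = 1, i = 0.
Intersections between consecutive envelope lines give the roots: for adjacent envelope indices i < j the intersection is x = (a_i − a_j) / (j − i). Reading off the sorted break points: {2, 3}.
Verification: at each break x_0, at least two indices attain the minimum of min_i(a_i + i · x_0).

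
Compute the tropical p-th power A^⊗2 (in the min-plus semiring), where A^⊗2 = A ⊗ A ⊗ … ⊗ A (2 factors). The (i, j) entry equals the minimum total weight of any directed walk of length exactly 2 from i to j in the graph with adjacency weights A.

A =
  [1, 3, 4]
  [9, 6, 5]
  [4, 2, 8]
A^⊗2 =
  [2, 4, 5]
  [9, 7, 11]
  [5, 7, 7]

Each entry (A^⊗2)_ij equals the minimum over all length-2 walks i = v_0 → v_1 → … → v_2 = j of Σ_t A[v_t][v_{t+1}]. For example, for (i, j) = (0, 2) we minimise over 3 possible intermediate vertex sequences; the minimum is 5, attained along the walk 0 → 0 → 2.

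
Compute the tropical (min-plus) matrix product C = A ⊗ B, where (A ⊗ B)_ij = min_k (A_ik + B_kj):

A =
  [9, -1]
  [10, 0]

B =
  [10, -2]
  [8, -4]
A ⊗ B =
  [7, -5]
  [8, -4]

Apply the min-plus product entry-by-entry:
  C[0][0] = min over k of (A[0][0] + B[0][0] = 9 + 10 = 19, A[0][1] + B[1][0] = -1 + 8 = 7) = 7 (attained at k = 1)
  C[0][1] = min over k of (A[0][0] + B[0][1] = 9 + -2 = 7, A[0][1] + B[1][1] = -1 + -4 = -5) = -5 (attained at k = 1)
  C[1][0] = min over k of (A[1][0] + B[0][0] = 10 + 10 = 20, A[1][1] + B[1][0] = 0 + 8 = 8) = 8 (attained at k = 1)
  C[1][1] = min over k of (A[1][0] + B[0][1] = 10 + -2 = 8, A[1][1] + B[1][1] = 0 + -4 = -4) = -4 (attained at k = 1)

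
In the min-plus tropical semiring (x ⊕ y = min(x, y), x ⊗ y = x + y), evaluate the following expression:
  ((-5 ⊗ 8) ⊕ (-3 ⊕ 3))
((-5 ⊗ 8) ⊕ (-3 ⊕ 3)) = -3

Expand innermost to outermost. Recall ⊕ takes the minimum of its arguments and ⊗ takes their sum. Working out the expression ((-5 ⊗ 8) ⊕ (-3 ⊕ 3)) gives -3.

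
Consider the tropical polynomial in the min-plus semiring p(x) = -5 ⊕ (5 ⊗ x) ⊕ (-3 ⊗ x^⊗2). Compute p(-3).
p(-3) = -9

A tropical monomial a ⊗ x^⊗i evaluates to a + i · x. Evaluating each term at x = -3:
  Term 0 contributes -5 + 0 · -3 = -5
  Term 1 contributes 5 + 1 · -3 = 2
  Term 2 contributes -3 + 2 · -3 = -9
p(-3) = ⊕ of these = min[-5, 2, -9] = -9.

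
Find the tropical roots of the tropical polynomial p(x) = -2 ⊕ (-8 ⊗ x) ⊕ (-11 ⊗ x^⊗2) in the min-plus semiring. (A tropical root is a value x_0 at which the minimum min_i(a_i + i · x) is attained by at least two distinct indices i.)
Roots: {3, 6}

Each tropical root is a break point of the lower envelope of the lines y = a_i + i · x (there are 3 lines, with slopes 0, 1, ..., 2). Only the lines that attain the minimum somewhere contribute to roots; other lines are dominated. Here the surviving (envelope) indices are i = 2, i = 1, i = 0.
Intersections between consecutive envelope lines give the roots: for adjacent envelope indices i < j the intersection is x = (a_i − a_j) / (j − i). Reading off the sorted break points: {3, 6}.
Verification: at each break x_0, at least two indices attain the minimum of min_i(a_i + i · x_0).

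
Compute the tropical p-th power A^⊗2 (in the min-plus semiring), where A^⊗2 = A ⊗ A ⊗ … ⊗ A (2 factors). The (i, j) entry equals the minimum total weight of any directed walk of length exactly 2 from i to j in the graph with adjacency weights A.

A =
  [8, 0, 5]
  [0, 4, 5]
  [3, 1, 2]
A^⊗2 =
  [0, 4, 5]
  [4, 0, 5]
  [1, 3, 4]

Each entry (A^⊗2)_ij equals the minimum over all length-2 walks i = v_0 → v_1 → … → v_2 = j of Σ_t A[v_t][v_{t+1}]. For example, for (i, j) = (0, 2) we minimise over 3 possible intermediate vertex sequences; the minimum is 5, attained along the walk 0 → 1 → 2.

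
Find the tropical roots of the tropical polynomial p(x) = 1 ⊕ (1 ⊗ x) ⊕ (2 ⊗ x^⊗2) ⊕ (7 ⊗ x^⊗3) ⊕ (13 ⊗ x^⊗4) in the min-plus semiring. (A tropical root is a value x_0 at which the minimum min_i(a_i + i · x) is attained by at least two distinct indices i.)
Roots: {-6, -5, -1, 0}

Each tropical root is a break point of the lower envelope of the lines y = a_i + i · x (there are 5 lines, with slopes 0, 1, ..., 4). Only the lines that attain the minimum somewhere contribute to roots; other lines are dominated. Here the surviving (envelope) indices are i = 4, i = 3, i = 2, i = 1, i = 0.
Intersections between consecutive envelope lines give the roots: for adjacent envelope indices i < j the intersection is x = (a_i − a_j) / (j − i). Reading off the sorted break points: {-6, -5, -1, 0}.
Verification: at each break x_0, at least two indices attain the minimum of min_i(a_i + i · x_0).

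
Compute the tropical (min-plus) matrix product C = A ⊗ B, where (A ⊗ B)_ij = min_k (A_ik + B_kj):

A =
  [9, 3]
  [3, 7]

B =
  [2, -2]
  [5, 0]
A ⊗ B =
  [8, 3]
  [5, 1]

Apply the min-plus product entry-by-entry:
  C[0][0] = min over k of (A[0][0] + B[0][0] = 9 + 2 = 11, A[0][1] + B[1][0] = 3 + 5 = 8) = 8 (attained at k = 1)
  C[0][1] = min over k of (A[0][0] + B[0][1] = 9 + -2 = 7, A[0][1] + B[1][1] = 3 + 0 = 3) = 3 (attained at k = 1)
  C[1][0] = min over k of (A[1][0] + B[0][0] = 3 + 2 = 5, A[1][1] + B[1][0] = 7 + 5 = 12) = 5 (attained at k = 0)
  C[1][1] = min over k of (A[1][0] + B[0][1] = 3 + -2 = 1, A[1][1] + B[1][1] = 7 + 0 = 7) = 1 (attained at k = 0)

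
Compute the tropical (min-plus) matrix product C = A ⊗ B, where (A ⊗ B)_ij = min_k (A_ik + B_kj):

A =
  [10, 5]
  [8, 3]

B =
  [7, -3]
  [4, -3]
A ⊗ B =
  [9, 2]
  [7, 0]

Apply the min-plus product entry-by-entry:
  C[0][0] = min over k of (A[0][0] + B[0][0] = 10 + 7 = 17, A[0][1] + B[1][0] = 5 + 4 = 9) = 9 (attained at k = 1)
  C[0][1] = min over k of (A[0][0] + B[0][1] = 10 + -3 = 7, A[0][1] + B[1][1] = 5 + -3 = 2) = 2 (attained at k = 1)
  C[1][0] = min over k of (A[1][0] + B[0][0] = 8 + 7 = 15, A[1][1] + B[1][0] = 3 + 4 = 7) = 7 (attained at k = 1)
  C[1][1] = min over k of (A[1][0] + B[0][1] = 8 + -3 = 5, A[1][1] + B[1][1] = 3 + -3 = 0) = 0 (attained at k = 1)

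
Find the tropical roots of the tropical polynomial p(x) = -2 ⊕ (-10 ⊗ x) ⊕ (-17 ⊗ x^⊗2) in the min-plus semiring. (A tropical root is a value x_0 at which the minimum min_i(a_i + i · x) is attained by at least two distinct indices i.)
Roots: {7, 8}

Each tropical root is a break point of the lower envelope of the lines y = a_i + i · x (there are 3 lines, with slopes 0, 1, ..., 2). Only the lines that attain the minimum somewhere contribute to roots; other lines are dominated. Here the surviving (envelope) indices are i = 2, i = 1, i = 0.
Intersections between consecutive envelope lines give the roots: for adjacent envelope indices i < j the intersection is x = (a_i − a_j) / (j − i). Reading off the sorted break points: {7, 8}.
Verification: at each break x_0, at least two indices attain the minimum of min_i(a_i + i · x_0).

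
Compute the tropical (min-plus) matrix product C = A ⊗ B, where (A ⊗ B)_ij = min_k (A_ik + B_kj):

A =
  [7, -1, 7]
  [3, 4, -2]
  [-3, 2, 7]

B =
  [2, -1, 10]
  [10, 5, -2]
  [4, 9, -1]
A ⊗ B =
  [9, 4, -3]
  [2, 2, -3]
  [-1, -4, 0]

Apply the min-plus product entry-by-entry:
  C[0][0] = min over k of (A[0][0] + B[0][0] = 7 + 2 = 9, A[0][1] + B[1][0] = -1 + 10 = 9, A[0][2] + B[2][0] = 7 + 4 = 11) = 9 (attained at k = 0)
  C[0][1] = min over k of (A[0][0] + B[0][1] = 7 + -1 = 6, A[0][1] + B[1][1] = -1 + 5 = 4, A[0][2] + B[2][1] = 7 + 9 = 16) = 4 (attained at k = 1)
  C[0][2] = min over k of (A[0][0] + B[0][2] = 7 + 10 = 17, A[0][1] + B[1][2] = -1 + -2 = -3, A[0][2] + B[2][2] = 7 + -1 = 6) = -3 (attained at k = 1)
  C[1][0] = min over k of (A[1][0] + B[0][0] = 3 + 2 = 5, A[1][1] + B[1][0] = 4 + 10 = 14, A[1][2] + B[2][0] = -2 + 4 = 2) = 2 (attained at k = 2)
  C[1][1] = min over k of (A[1][0] + B[0][1] = 3 + -1 = 2, A[1][1] + B[1][1] = 4 + 5 = 9, A[1][2] + B[2][1] = -2 + 9 = 7) = 2 (attained at k = 0)
  C[1][2] = min over k of (A[1][0] + B[0][2] = 3 + 10 = 13, A[1][1] + B[1][2] = 4 + -2 = 2, A[1][2] + B[2][2] = -2 + -1 = -3) = -3 (attained at k = 2)
  C[2][0] = min over k of (A[2][0] + B[0][0] = -3 + 2 = -1, A[2][1] + B[1][0] = 2 + 10 = 12, A[2][2] + B[2][0] = 7 + 4 = 11) = -1 (attained at k = 0)
  C[2][1] = min over k of (A[2][0] + B[0][1] = -3 + -1 = -4, A[2][1] + B[1][1] = 2 + 5 = 7, A[2][2] + B[2][1] = 7 + 9 = 16) = -4 (attained at k = 0)
  C[2][2] = min over k of (A[2][0] + B[0][2] = -3 + 10 = 7, A[2][1] + B[1][2] = 2 + -2 = 0, A[2][2] + B[2][2] = 7 + -1 = 6) = 0 (attained at k = 1)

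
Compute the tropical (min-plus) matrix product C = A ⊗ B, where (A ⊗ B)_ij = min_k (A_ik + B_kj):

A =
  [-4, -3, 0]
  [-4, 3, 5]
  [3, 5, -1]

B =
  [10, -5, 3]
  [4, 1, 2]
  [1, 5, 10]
A ⊗ B =
  [1, -9, -1]
  [6, -9, -1]
  [0, -2, 6]

Apply the min-plus product entry-by-entry:
  C[0][0] = min over k of (A[0][0] + B[0][0] = -4 + 10 = 6, A[0][1] + B[1][0] = -3 + 4 = 1, A[0][2] + B[2][0] = 0 + 1 = 1) = 1 (attained at k = 1)
  C[0][1] = min over k of (A[0][0] + B[0][1] = -4 + -5 = -9, A[0][1] + B[1][1] = -3 + 1 = -2, A[0][2] + B[2][1] = 0 + 5 = 5) = -9 (attained at k = 0)
  C[0][2] = min over k of (A[0][0] + B[0][2] = -4 + 3 = -1, A[0][1] + B[1][2] = -3 + 2 = -1, A[0][2] + B[2][2] = 0 + 10 = 10) = -1 (attained at k = 0)
  C[1][0] = min over k of (A[1][0] + B[0][0] = -4 + 10 = 6, A[1][1] + B[1][0] = 3 + 4 = 7, A[1][2] + B[2][0] = 5 + 1 = 6) = 6 (attained at k = 0)
  C[1][1] = min over k of (A[1][0] + B[0][1] = -4 + -5 = -9, A[1][1] + B[1][1] = 3 + 1 = 4, A[1][2] + B[2][1] = 5 + 5 = 10) = -9 (attained at k = 0)
  C[1][2] = min over k of (A[1][0] + B[0][2] = -4 + 3 = -1, A[1][1] + B[1][2] = 3 + 2 = 5, A[1][2] + B[2][2] = 5 + 10 = 15) = -1 (attained at k = 0)
  C[2][0] = min over k of (A[2][0] + B[0][0] = 3 + 10 = 13, A[2][1] + B[1][0] = 5 + 4 = 9, A[2][2] + B[2][0] = -1 + 1 = 0) = 0 (attained at k = 2)
  C[2][1] = min over k of (A[2][0] + B[0][1] = 3 + -5 = -2, A[2][1] + B[1][1] = 5 + 1 = 6, A[2][2] + B[2][1] = -1 + 5 = 4) = -2 (attained at k = 0)
  C[2][2] = min over k of (A[2][0] + B[0][2] = 3 + 3 = 6, A[2][1] + B[1][2] = 5 + 2 = 7, A[2][2] + B[2][2] = -1 + 10 = 9) = 6 (attained at k = 0)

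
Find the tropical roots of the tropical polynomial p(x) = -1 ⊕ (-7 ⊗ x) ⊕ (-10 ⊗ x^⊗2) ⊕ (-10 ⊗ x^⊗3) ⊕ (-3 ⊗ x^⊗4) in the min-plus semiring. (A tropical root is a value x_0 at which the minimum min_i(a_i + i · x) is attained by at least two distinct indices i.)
Roots: {-7, 0, 3, 6}

Each tropical root is a break point of the lower envelope of the lines y = a_i + i · x (there are 5 lines, with slopes 0, 1, ..., 4). Only the lines that attain the minimum somewhere contribute to roots; other lines are dominated. Here the surviving (envelope) indices are i = 4, i = 3, i = 2, i = 1, i = 0.
Intersections between consecutive envelope lines give the roots: for adjacent envelope indices i < j the intersection is x = (a_i − a_j) / (j − i). Reading off the sorted break points: {-7, 0, 3, 6}.
Verification: at each break x_0, at least two indices attain the minimum of min_i(a_i + i · x_0).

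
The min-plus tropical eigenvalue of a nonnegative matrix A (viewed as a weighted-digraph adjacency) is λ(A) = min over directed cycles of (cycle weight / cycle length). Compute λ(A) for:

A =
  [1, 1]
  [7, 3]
λ(A) = 1

Enumerate directed cycles and compute their means (weight / length). Sample:
  cycle 0 → 0: weight = 1, length = 1, mean = 1/1 ≈ 1.000
  cycle 1 → 1: weight = 3, length = 1, mean = 3/1 ≈ 3.000
  cycle 0 → 1 → 0: weight = 8, length = 2, mean = 8/2 ≈ 4.000
  cycle 1 → 0 → 1: weight = 8, length = 2, mean = 8/2 ≈ 4.000
Minimum mean = 1.000, attained e.g. along the cycle 0 → 0 with weight 1 and length 1. So λ(A) = 1/1 = 1.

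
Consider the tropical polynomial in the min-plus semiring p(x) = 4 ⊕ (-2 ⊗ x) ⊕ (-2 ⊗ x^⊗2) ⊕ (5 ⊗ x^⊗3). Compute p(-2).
p(-2) = -6

A tropical monomial a ⊗ x^⊗i evaluates to a + i · x. Evaluating each term at x = -2:
  Term 0 contributes 4 + 0 · -2 = 4
  Term 1 contributes -2 + 1 · -2 = -4
  Term 2 contributes -2 + 2 · -2 = -6
  Term 3 contributes 5 + 3 · -2 = -1
p(-2) = ⊕ of these = min[4, -4, -6, -1] = -6.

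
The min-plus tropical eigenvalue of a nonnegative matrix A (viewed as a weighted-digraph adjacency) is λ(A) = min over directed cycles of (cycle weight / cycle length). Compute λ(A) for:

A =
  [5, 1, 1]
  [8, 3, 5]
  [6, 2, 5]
λ(A) = 3

Enumerate directed cycles and compute their means (weight / length). Sample:
  cycle 0 → 0: weight = 5, length = 1, mean = 5/1 ≈ 5.000
  cycle 1 → 1: weight = 3, length = 1, mean = 3/1 ≈ 3.000
  cycle 2 → 2: weight = 5, length = 1, mean = 5/1 ≈ 5.000
  cycle 0 → 1 → 0: weight = 9, length = 2, mean = 9/2 ≈ 4.500
  cycle 0 → 2 → 0: weight = 7, length = 2, mean = 7/2 ≈ 3.500
  cycle 1 → 0 → 1: weight = 9, length = 2, mean = 9/2 ≈ 4.500
Minimum mean = 3.000, attained e.g. along the cycle 1 → 1 with weight 3 and length 1. So λ(A) = 3/1 = 3.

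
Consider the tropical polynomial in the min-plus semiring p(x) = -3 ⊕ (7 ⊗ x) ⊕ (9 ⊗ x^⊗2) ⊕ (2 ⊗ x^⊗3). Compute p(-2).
p(-2) = -4

A tropical monomial a ⊗ x^⊗i evaluates to a + i · x. Evaluating each term at x = -2:
  Term 0 contributes -3 + 0 · -2 = -3
  Term 1 contributes 7 + 1 · -2 = 5
  Term 2 contributes 9 + 2 · -2 = 5
  Term 3 contributes 2 + 3 · -2 = -4
p(-2) = ⊕ of these = min[-3, 5, 5, -4] = -4.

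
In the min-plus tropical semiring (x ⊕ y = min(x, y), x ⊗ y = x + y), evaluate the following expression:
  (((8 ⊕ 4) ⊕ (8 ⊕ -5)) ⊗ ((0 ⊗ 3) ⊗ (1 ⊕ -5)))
(((8 ⊕ 4) ⊕ (8 ⊕ -5)) ⊗ ((0 ⊗ 3) ⊗ (1 ⊕ -5))) = -7

Expand innermost to outermost. Recall ⊕ takes the minimum of its arguments and ⊗ takes their sum. Working out the expression (((8 ⊕ 4) ⊕ (8 ⊕ -5)) ⊗ ((0 ⊗ 3) ⊗ (1 ⊕ -5))) gives -7.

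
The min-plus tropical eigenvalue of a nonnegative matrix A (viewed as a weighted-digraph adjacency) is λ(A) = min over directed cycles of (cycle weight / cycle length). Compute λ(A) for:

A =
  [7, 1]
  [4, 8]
λ(A) = 5/2

Enumerate directed cycles and compute their means (weight / length). Sample:
  cycle 0 → 0: weight = 7, length = 1, mean = 7/1 ≈ 7.000
  cycle 1 → 1: weight = 8, length = 1, mean = 8/1 ≈ 8.000
  cycle 0 → 1 → 0: weight = 5, length = 2, mean = 5/2 ≈ 2.500
  cycle 1 → 0 → 1: weight = 5, length = 2, mean = 5/2 ≈ 2.500
Minimum mean = 2.500, attained e.g. along the cycle 0 → 1 → 0 with weight 5 and length 2. So λ(A) = 5/2 = 5/2.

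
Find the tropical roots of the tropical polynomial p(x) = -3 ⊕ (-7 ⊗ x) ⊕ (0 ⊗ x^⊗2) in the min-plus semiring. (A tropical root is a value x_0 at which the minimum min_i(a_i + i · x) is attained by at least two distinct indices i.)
Roots: {-7, 4}

Each tropical root is a break point of the lower envelope of the lines y = a_i + i · x (there are 3 lines, with slopes 0, 1, ..., 2). Only the lines that attain the minimum somewhere contribute to roots; other lines are dominated. Here the surviving (envelope) indices are i = 2, i = 1, i = 0.
Intersections between consecutive envelope lines give the roots: for adjacent envelope indices i < j the intersection is x = (a_i − a_j) / (j − i). Reading off the sorted break points: {-7, 4}.
Verification: at each break x_0, at least two indices attain the minimum of min_i(a_i + i · x_0).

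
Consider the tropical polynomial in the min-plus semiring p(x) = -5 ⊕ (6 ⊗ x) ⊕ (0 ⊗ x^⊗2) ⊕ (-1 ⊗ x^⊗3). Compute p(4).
p(4) = -5

A tropical monomial a ⊗ x^⊗i evaluates to a + i · x. Evaluating each term at x = 4:
  Term 0 contributes -5 + 0 · 4 = -5
  Term 1 contributes 6 + 1 · 4 = 10
  Term 2 contributes 0 + 2 · 4 = 8
  Term 3 contributes -1 + 3 · 4 = 11
p(4) = ⊕ of these = min[-5, 10, 8, 11] = -5.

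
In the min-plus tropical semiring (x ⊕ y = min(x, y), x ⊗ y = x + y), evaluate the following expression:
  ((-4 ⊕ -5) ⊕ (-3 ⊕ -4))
((-4 ⊕ -5) ⊕ (-3 ⊕ -4)) = -5

Expand innermost to outermost. Recall ⊕ takes the minimum of its arguments and ⊗ takes their sum. Working out the expression ((-4 ⊕ -5) ⊕ (-3 ⊕ -4)) gives -5.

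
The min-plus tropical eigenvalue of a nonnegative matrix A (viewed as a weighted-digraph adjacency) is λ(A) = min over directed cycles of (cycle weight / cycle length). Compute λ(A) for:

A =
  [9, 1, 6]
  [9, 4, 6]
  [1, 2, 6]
λ(A) = 8/3

Enumerate directed cycles and compute their means (weight / length). Sample:
  cycle 0 → 0: weight = 9, length = 1, mean = 9/1 ≈ 9.000
  cycle 1 → 1: weight = 4, length = 1, mean = 4/1 ≈ 4.000
  cycle 2 → 2: weight = 6, length = 1, mean = 6/1 ≈ 6.000
  cycle 0 → 1 → 0: weight = 10, length = 2, mean = 10/2 ≈ 5.000
  cycle 0 → 2 → 0: weight = 7, length = 2, mean = 7/2 ≈ 3.500
  cycle 1 → 0 → 1: weight = 10, length = 2, mean = 10/2 ≈ 5.000
Minimum mean = 2.667, attained e.g. along the cycle 0 → 1 → 2 → 0 with weight 8 and length 3. So λ(A) = 8/3 = 8/3.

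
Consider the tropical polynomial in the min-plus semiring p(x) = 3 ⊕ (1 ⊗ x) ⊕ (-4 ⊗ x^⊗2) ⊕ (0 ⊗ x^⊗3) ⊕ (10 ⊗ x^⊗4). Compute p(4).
p(4) = 3

A tropical monomial a ⊗ x^⊗i evaluates to a + i · x. Evaluating each term at x = 4:
  Term 0 contributes 3 + 0 · 4 = 3
  Term 1 contributes 1 + 1 · 4 = 5
  Term 2 contributes -4 + 2 · 4 = 4
  Term 3 contributes 0 + 3 · 4 = 12
  Term 4 contributes 10 + 4 · 4 = 26
p(4) = ⊕ of these = min[3, 5, 4, 12, 26] = 3.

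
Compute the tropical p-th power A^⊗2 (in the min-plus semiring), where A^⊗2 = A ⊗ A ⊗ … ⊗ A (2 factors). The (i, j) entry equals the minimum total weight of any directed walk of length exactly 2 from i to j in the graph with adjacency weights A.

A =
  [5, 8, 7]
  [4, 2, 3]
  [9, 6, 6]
A^⊗2 =
  [10, 10, 11]
  [6, 4, 5]
  [10, 8, 9]

Each entry (A^⊗2)_ij equals the minimum over all length-2 walks i = v_0 → v_1 → … → v_2 = j of Σ_t A[v_t][v_{t+1}]. For example, for (i, j) = (0, 2) we minimise over 3 possible intermediate vertex sequences; the minimum is 11, attained along the walk 0 → 1 → 2.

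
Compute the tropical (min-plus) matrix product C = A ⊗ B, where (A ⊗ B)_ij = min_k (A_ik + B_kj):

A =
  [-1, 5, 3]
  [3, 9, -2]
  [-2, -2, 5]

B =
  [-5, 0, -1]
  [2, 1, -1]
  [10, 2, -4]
A ⊗ B =
  [-6, -1, -2]
  [-2, 0, -6]
  [-7, -2, -3]

Apply the min-plus product entry-by-entry:
  C[0][0] = min over k of (A[0][0] + B[0][0] = -1 + -5 = -6, A[0][1] + B[1][0] = 5 + 2 = 7, A[0][2] + B[2][0] = 3 + 10 = 13) = -6 (attained at k = 0)
  C[0][1] = min over k of (A[0][0] + B[0][1] = -1 + 0 = -1, A[0][1] + B[1][1] = 5 + 1 = 6, A[0][2] + B[2][1] = 3 + 2 = 5) = -1 (attained at k = 0)
  C[0][2] = min over k of (A[0][0] + B[0][2] = -1 + -1 = -2, A[0][1] + B[1][2] = 5 + -1 = 4, A[0][2] + B[2][2] = 3 + -4 = -1) = -2 (attained at k = 0)
  C[1][0] = min over k of (A[1][0] + B[0][0] = 3 + -5 = -2, A[1][1] + B[1][0] = 9 + 2 = 11, A[1][2] + B[2][0] = -2 + 10 = 8) = -2 (attained at k = 0)
  C[1][1] = min over k of (A[1][0] + B[0][1] = 3 + 0 = 3, A[1][1] + B[1][1] = 9 + 1 = 10, A[1][2] + B[2][1] = -2 + 2 = 0) = 0 (attained at k = 2)
  C[1][2] = min over k of (A[1][0] + B[0][2] = 3 + -1 = 2, A[1][1] + B[1][2] = 9 + -1 = 8, A[1][2] + B[2][2] = -2 + -4 = -6) = -6 (attained at k = 2)
  C[2][0] = min over k of (A[2][0] + B[0][0] = -2 + -5 = -7, A[2][1] + B[1][0] = -2 + 2 = 0, A[2][2] + B[2][0] = 5 + 10 = 15) = -7 (attained at k = 0)
  C[2][1] = min over k of (A[2][0] + B[0][1] = -2 + 0 = -2, A[2][1] + B[1][1] = -2 + 1 = -1, A[2][2] + B[2][1] = 5 + 2 = 7) = -2 (attained at k = 0)
  C[2][2] = min over k of (A[2][0] + B[0][2] = -2 + -1 = -3, A[2][1] + B[1][2] = -2 + -1 = -3, A[2][2] + B[2][2] = 5 + -4 = 1) = -3 (attained at k = 0)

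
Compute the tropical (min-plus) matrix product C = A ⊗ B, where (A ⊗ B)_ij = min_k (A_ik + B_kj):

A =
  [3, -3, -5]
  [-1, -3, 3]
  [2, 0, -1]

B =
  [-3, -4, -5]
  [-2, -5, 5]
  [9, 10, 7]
A ⊗ B =
  [-5, -8, -2]
  [-5, -8, -6]
  [-2, -5, -3]

Apply the min-plus product entry-by-entry:
  C[0][0] = min over k of (A[0][0] + B[0][0] = 3 + -3 = 0, A[0][1] + B[1][0] = -3 + -2 = -5, A[0][2] + B[2][0] = -5 + 9 = 4) = -5 (attained at k = 1)
  C[0][1] = min over k of (A[0][0] + B[0][1] = 3 + -4 = -1, A[0][1] + B[1][1] = -3 + -5 = -8, A[0][2] + B[2][1] = -5 + 10 = 5) = -8 (attained at k = 1)
  C[0][2] = min over k of (A[0][0] + B[0][2] = 3 + -5 = -2, A[0][1] + B[1][2] = -3 + 5 = 2, A[0][2] + B[2][2] = -5 + 7 = 2) = -2 (attained at k = 0)
  C[1][0] = min over k of (A[1][0] + B[0][0] = -1 + -3 = -4, A[1][1] + B[1][0] = -3 + -2 = -5, A[1][2] + B[2][0] = 3 + 9 = 12) = -5 (attained at k = 1)
  C[1][1] = min over k of (A[1][0] + B[0][1] = -1 + -4 = -5, A[1][1] + B[1][1] = -3 + -5 = -8, A[1][2] + B[2][1] = 3 + 10 = 13) = -8 (attained at k = 1)
  C[1][2] = min over k of (A[1][0] + B[0][2] = -1 + -5 = -6, A[1][1] + B[1][2] = -3 + 5 = 2, A[1][2] + B[2][2] = 3 + 7 = 10) = -6 (attained at k = 0)
  C[2][0] = min over k of (A[2][0] + B[0][0] = 2 + -3 = -1, A[2][1] + B[1][0] = 0 + -2 = -2, A[2][2] + B[2][0] = -1 + 9 = 8) = -2 (attained at k = 1)
  C[2][1] = min over k of (A[2][0] + B[0][1] = 2 + -4 = -2, A[2][1] + B[1][1] = 0 + -5 = -5, A[2][2] + B[2][1] = -1 + 10 = 9) = -5 (attained at k = 1)
  C[2][2] = min over k of (A[2][0] + B[0][2] = 2 + -5 = -3, A[2][1] + B[1][2] = 0 + 5 = 5, A[2][2] + B[2][2] = -1 + 7 = 6) = -3 (attained at k = 0)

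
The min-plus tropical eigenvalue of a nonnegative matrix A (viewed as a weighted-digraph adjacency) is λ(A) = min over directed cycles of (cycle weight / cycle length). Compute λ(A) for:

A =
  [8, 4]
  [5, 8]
λ(A) = 9/2

Enumerate directed cycles and compute their means (weight / length). Sample:
  cycle 0 → 0: weight = 8, length = 1, mean = 8/1 ≈ 8.000
  cycle 1 → 1: weight = 8, length = 1, mean = 8/1 ≈ 8.000
  cycle 0 → 1 → 0: weight = 9, length = 2, mean = 9/2 ≈ 4.500
  cycle 1 → 0 → 1: weight = 9, length = 2, mean = 9/2 ≈ 4.500
Minimum mean = 4.500, attained e.g. along the cycle 0 → 1 → 0 with weight 9 and length 2. So λ(A) = 9/2 = 9/2.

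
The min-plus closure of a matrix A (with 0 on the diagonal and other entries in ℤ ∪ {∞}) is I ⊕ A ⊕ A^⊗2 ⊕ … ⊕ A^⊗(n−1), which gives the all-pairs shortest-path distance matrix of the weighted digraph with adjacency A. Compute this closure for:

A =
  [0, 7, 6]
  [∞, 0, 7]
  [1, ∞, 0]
Closure =
  [0, 7, 6]
  [8, 0, 7]
  [1, 8, 0]

This is the Floyd-Warshall all-pairs shortest-path computation. For each intermediate vertex k = 0, 1, …, 2, update dist[i][j] ← min(dist[i][j], dist[i][k] + dist[k][j]). The final matrix gives, for each (i, j), the minimum total weight of any directed path from i to j (possibly empty when i = j).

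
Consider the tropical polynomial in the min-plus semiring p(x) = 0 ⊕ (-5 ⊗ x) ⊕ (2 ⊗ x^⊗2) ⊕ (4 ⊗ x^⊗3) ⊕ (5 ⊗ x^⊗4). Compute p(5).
p(5) = 0

A tropical monomial a ⊗ x^⊗i evaluates to a + i · x. Evaluating each term at x = 5:
  Term 0 contributes 0 + 0 · 5 = 0
  Term 1 contributes -5 + 1 · 5 = 0
  Term 2 contributes 2 + 2 · 5 = 12
  Term 3 contributes 4 + 3 · 5 = 19
  Term 4 contributes 5 + 4 · 5 = 25
p(5) = ⊕ of these = min[0, 0, 12, 19, 25] = 0.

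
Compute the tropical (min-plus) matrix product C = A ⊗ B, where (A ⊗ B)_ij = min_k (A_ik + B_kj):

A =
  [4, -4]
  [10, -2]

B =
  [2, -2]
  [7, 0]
A ⊗ B =
  [3, -4]
  [5, -2]

Apply the min-plus product entry-by-entry:
  C[0][0] = min over k of (A[0][0] + B[0][0] = 4 + 2 = 6, A[0][1] + B[1][0] = -4 + 7 = 3) = 3 (attained at k = 1)
  C[0][1] = min over k of (A[0][0] + B[0][1] = 4 + -2 = 2, A[0][1] + B[1][1] = -4 + 0 = -4) = -4 (attained at k = 1)
  C[1][0] = min over k of (A[1][0] + B[0][0] = 10 + 2 = 12, A[1][1] + B[1][0] = -2 + 7 = 5) = 5 (attained at k = 1)
  C[1][1] = min over k of (A[1][0] + B[0][1] = 10 + -2 = 8, A[1][1] + B[1][1] = -2 + 0 = -2) = -2 (attained at k = 1)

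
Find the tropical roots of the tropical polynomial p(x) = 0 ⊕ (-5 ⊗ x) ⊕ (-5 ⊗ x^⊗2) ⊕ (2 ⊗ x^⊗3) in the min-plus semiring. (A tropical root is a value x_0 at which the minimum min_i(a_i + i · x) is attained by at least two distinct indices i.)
Roots: {-7, 0, 5}

Each tropical root is a break point of the lower envelope of the lines y = a_i + i · x (there are 4 lines, with slopes 0, 1, ..., 3). Only the lines that attain the minimum somewhere contribute to roots; other lines are dominated. Here the surviving (envelope) indices are i = 3, i = 2, i = 1, i = 0.
Intersections between consecutive envelope lines give the roots: for adjacent envelope indices i < j the intersection is x = (a_i − a_j) / (j − i). Reading off the sorted break points: {-7, 0, 5}.
Verification: at each break x_0, at least two indices attain the minimum of min_i(a_i + i · x_0).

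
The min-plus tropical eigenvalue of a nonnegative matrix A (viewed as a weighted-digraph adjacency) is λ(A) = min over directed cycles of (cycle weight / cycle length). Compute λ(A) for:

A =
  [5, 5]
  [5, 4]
λ(A) = 4

Enumerate directed cycles and compute their means (weight / length). Sample:
  cycle 0 → 0: weight = 5, length = 1, mean = 5/1 ≈ 5.000
  cycle 1 → 1: weight = 4, length = 1, mean = 4/1 ≈ 4.000
  cycle 0 → 1 → 0: weight = 10, length = 2, mean = 10/2 ≈ 5.000
  cycle 1 → 0 → 1: weight = 10, length = 2, mean = 10/2 ≈ 5.000
Minimum mean = 4.000, attained e.g. along the cycle 1 → 1 with weight 4 and length 1. So λ(A) = 4/1 = 4.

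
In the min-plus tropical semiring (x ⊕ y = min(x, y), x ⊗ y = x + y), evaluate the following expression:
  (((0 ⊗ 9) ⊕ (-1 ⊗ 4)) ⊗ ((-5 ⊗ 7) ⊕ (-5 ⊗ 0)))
(((0 ⊗ 9) ⊕ (-1 ⊗ 4)) ⊗ ((-5 ⊗ 7) ⊕ (-5 ⊗ 0))) = -2

Expand innermost to outermost. Recall ⊕ takes the minimum of its arguments and ⊗ takes their sum. Working out the expression (((0 ⊗ 9) ⊕ (-1 ⊗ 4)) ⊗ ((-5 ⊗ 7) ⊕ (-5 ⊗ 0))) gives -2.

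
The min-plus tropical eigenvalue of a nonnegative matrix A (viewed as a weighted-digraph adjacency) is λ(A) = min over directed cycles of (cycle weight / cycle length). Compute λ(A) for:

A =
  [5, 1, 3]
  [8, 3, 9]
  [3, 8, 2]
λ(A) = 2

Enumerate directed cycles and compute their means (weight / length). Sample:
  cycle 0 → 0: weight = 5, length = 1, mean = 5/1 ≈ 5.000
  cycle 1 → 1: weight = 3, length = 1, mean = 3/1 ≈ 3.000
  cycle 2 → 2: weight = 2, length = 1, mean = 2/1 ≈ 2.000
  cycle 0 → 1 → 0: weight = 9, length = 2, mean = 9/2 ≈ 4.500
  cycle 0 → 2 → 0: weight = 6, length = 2, mean = 6/2 ≈ 3.000
  cycle 1 → 0 → 1: weight = 9, length = 2, mean = 9/2 ≈ 4.500
Minimum mean = 2.000, attained e.g. along the cycle 2 → 2 with weight 2 and length 1. So λ(A) = 2/1 = 2.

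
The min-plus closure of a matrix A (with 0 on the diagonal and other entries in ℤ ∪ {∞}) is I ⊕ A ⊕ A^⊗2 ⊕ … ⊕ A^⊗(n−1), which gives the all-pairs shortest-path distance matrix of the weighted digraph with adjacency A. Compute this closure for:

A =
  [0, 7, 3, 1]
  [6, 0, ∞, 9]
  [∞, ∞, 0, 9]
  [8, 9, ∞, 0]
Closure =
  [0, 7, 3, 1]
  [6, 0, 9, 7]
  [17, 18, 0, 9]
  [8, 9, 11, 0]

This is the Floyd-Warshall all-pairs shortest-path computation. For each intermediate vertex k = 0, 1, …, 3, update dist[i][j] ← min(dist[i][j], dist[i][k] + dist[k][j]). The final matrix gives, for each (i, j), the minimum total weight of any directed path from i to j (possibly empty when i = j).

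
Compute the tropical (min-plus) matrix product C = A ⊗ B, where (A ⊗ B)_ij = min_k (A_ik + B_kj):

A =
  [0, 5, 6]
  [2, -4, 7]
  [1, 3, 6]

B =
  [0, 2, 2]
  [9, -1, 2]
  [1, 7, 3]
A ⊗ B =
  [0, 2, 2]
  [2, -5, -2]
  [1, 2, 3]

Apply the min-plus product entry-by-entry:
  C[0][0] = min over k of (A[0][0] + B[0][0] = 0 + 0 = 0, A[0][1] + B[1][0] = 5 + 9 = 14, A[0][2] + B[2][0] = 6 + 1 = 7) = 0 (attained at k = 0)
  C[0][1] = min over k of (A[0][0] + B[0][1] = 0 + 2 = 2, A[0][1] + B[1][1] = 5 + -1 = 4, A[0][2] + B[2][1] = 6 + 7 = 13) = 2 (attained at k = 0)
  C[0][2] = min over k of (A[0][0] + B[0][2] = 0 + 2 = 2, A[0][1] + B[1][2] = 5 + 2 = 7, A[0][2] + B[2][2] = 6 + 3 = 9) = 2 (attained at k = 0)
  C[1][0] = min over k of (A[1][0] + B[0][0] = 2 + 0 = 2, A[1][1] + B[1][0] = -4 + 9 = 5, A[1][2] + B[2][0] = 7 + 1 = 8) = 2 (attained at k = 0)
  C[1][1] = min over k of (A[1][0] + B[0][1] = 2 + 2 = 4, A[1][1] + B[1][1] = -4 + -1 = -5, A[1][2] + B[2][1] = 7 + 7 = 14) = -5 (attained at k = 1)
  C[1][2] = min over k of (A[1][0] + B[0][2] = 2 + 2 = 4, A[1][1] + B[1][2] = -4 + 2 = -2, A[1][2] + B[2][2] = 7 + 3 = 10) = -2 (attained at k = 1)
  C[2][0] = min over k of (A[2][0] + B[0][0] = 1 + 0 = 1, A[2][1] + B[1][0] = 3 + 9 = 12, A[2][2] + B[2][0] = 6 + 1 = 7) = 1 (attained at k = 0)
  C[2][1] = min over k of (A[2][0] + B[0][1] = 1 + 2 = 3, A[2][1] + B[1][1] = 3 + -1 = 2, A[2][2] + B[2][1] = 6 + 7 = 13) = 2 (attained at k = 1)
  C[2][2] = min over k of (A[2][0] + B[0][2] = 1 + 2 = 3, A[2][1] + B[1][2] = 3 + 2 = 5, A[2][2] + B[2][2] = 6 + 3 = 9) = 3 (attained at k = 0)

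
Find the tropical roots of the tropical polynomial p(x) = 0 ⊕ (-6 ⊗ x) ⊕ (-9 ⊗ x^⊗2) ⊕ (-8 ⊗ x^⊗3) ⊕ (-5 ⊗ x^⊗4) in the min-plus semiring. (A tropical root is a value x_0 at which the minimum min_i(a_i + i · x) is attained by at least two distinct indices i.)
Roots: {-3, -1, 3, 6}

Each tropical root is a break point of the lower envelope of the lines y = a_i + i · x (there are 5 lines, with slopes 0, 1, ..., 4). Only the lines that attain the minimum somewhere contribute to roots; other lines are dominated. Here the surviving (envelope) indices are i = 4, i = 3, i = 2, i = 1, i = 0.
Intersections between consecutive envelope lines give the roots: for adjacent envelope indices i < j the intersection is x = (a_i − a_j) / (j − i). Reading off the sorted break points: {-3, -1, 3, 6}.
Verification: at each break x_0, at least two indices attain the minimum of min_i(a_i + i · x_0).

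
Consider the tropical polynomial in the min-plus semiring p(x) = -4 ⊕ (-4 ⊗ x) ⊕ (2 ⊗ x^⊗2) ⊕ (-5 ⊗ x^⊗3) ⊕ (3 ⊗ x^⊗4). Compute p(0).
p(0) = -5

A tropical monomial a ⊗ x^⊗i evaluates to a + i · x. Evaluating each term at x = 0:
  Term 0 contributes -4 + 0 · 0 = -4
  Term 1 contributes -4 + 1 · 0 = -4
  Term 2 contributes 2 + 2 · 0 = 2
  Term 3 contributes -5 + 3 · 0 = -5
  Term 4 contributes 3 + 4 · 0 = 3
p(0) = ⊕ of these = min[-4, -4, 2, -5, 3] = -5.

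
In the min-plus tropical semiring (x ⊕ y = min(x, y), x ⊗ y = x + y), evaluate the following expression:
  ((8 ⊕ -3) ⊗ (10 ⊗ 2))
((8 ⊕ -3) ⊗ (10 ⊗ 2)) = 9

Expand innermost to outermost. Recall ⊕ takes the minimum of its arguments and ⊗ takes their sum. Working out the expression ((8 ⊕ -3) ⊗ (10 ⊗ 2)) gives 9.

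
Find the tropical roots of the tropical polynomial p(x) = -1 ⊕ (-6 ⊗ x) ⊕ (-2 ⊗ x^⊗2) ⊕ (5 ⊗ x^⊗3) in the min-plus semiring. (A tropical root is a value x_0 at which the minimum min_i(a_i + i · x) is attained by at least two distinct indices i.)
Roots: {-7, -4, 5}

Each tropical root is a break point of the lower envelope of the lines y = a_i + i · x (there are 4 lines, with slopes 0, 1, ..., 3). Only the lines that attain the minimum somewhere contribute to roots; other lines are dominated. Here the surviving (envelope) indices are i = 3, i = 2, i = 1, i = 0.
Intersections between consecutive envelope lines give the roots: for adjacent envelope indices i < j the intersection is x = (a_i − a_j) / (j − i). Reading off the sorted break points: {-7, -4, 5}.
Verification: at each break x_0, at least two indices attain the minimum of min_i(a_i + i · x_0).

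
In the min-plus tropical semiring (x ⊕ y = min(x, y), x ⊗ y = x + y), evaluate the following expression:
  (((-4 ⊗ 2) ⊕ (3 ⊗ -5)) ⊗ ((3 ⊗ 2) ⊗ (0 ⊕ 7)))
(((-4 ⊗ 2) ⊕ (3 ⊗ -5)) ⊗ ((3 ⊗ 2) ⊗ (0 ⊕ 7))) = 3

Expand innermost to outermost. Recall ⊕ takes the minimum of its arguments and ⊗ takes their sum. Working out the expression (((-4 ⊗ 2) ⊕ (3 ⊗ -5)) ⊗ ((3 ⊗ 2) ⊗ (0 ⊕ 7))) gives 3.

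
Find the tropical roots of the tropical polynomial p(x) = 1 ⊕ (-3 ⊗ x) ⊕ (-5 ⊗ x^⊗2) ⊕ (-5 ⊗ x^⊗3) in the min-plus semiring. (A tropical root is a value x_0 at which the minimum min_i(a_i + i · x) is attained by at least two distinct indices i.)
Roots: {0, 2, 4}

Each tropical root is a break point of the lower envelope of the lines y = a_i + i · x (there are 4 lines, with slopes 0, 1, ..., 3). Only the lines that attain the minimum somewhere contribute to roots; other lines are dominated. Here the surviving (envelope) indices are i = 3, i = 2, i = 1, i = 0.
Intersections between consecutive envelope lines give the roots: for adjacent envelope indices i < j the intersection is x = (a_i − a_j) / (j − i). Reading off the sorted break points: {0, 2, 4}.
Verification: at each break x_0, at least two indices attain the minimum of min_i(a_i + i · x_0).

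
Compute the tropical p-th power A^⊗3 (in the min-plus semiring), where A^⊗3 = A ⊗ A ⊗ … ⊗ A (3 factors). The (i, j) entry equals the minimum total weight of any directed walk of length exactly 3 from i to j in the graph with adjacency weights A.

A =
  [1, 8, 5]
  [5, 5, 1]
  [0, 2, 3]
A^⊗3 =
  [3, 8, 7]
  [2, 6, 4]
  [2, 5, 6]

Each entry (A^⊗3)_ij equals the minimum over all length-3 walks i = v_0 → v_1 → … → v_3 = j of Σ_t A[v_t][v_{t+1}]. For example, for (i, j) = (0, 2) we minimise over 9 possible intermediate vertex sequences; the minimum is 7, attained along the walk 0 → 0 → 0 → 2.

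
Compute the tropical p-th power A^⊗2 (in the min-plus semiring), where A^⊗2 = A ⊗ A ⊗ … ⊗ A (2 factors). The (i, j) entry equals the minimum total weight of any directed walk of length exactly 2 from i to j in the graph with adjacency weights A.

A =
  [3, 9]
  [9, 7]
A^⊗2 =
  [6, 12]
  [12, 14]

Each entry (A^⊗2)_ij equals the minimum over all length-2 walks i = v_0 → v_1 → … → v_2 = j of Σ_t A[v_t][v_{t+1}]. For example, for (i, j) = (0, 1) we minimise over 2 possible intermediate vertex sequences; the minimum is 12, attained along the walk 0 → 0 → 1.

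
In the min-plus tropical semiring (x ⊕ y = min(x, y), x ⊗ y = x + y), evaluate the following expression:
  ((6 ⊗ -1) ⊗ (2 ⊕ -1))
((6 ⊗ -1) ⊗ (2 ⊕ -1)) = 4

Expand innermost to outermost. Recall ⊕ takes the minimum of its arguments and ⊗ takes their sum. Working out the expression ((6 ⊗ -1) ⊗ (2 ⊕ -1)) gives 4.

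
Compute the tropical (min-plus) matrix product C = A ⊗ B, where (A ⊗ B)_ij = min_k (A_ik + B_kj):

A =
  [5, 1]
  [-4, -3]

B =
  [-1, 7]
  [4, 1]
A ⊗ B =
  [4, 2]
  [-5, -2]

Apply the min-plus product entry-by-entry:
  C[0][0] = min over k of (A[0][0] + B[0][0] = 5 + -1 = 4, A[0][1] + B[1][0] = 1 + 4 = 5) = 4 (attained at k = 0)
  C[0][1] = min over k of (A[0][0] + B[0][1] = 5 + 7 = 12, A[0][1] + B[1][1] = 1 + 1 = 2) = 2 (attained at k = 1)
  C[1][0] = min over k of (A[1][0] + B[0][0] = -4 + -1 = -5, A[1][1] + B[1][0] = -3 + 4 = 1) = -5 (attained at k = 0)
  C[1][1] = min over k of (A[1][0] + B[0][1] = -4 + 7 = 3, A[1][1] + B[1][1] = -3 + 1 = -2) = -2 (attained at k = 1)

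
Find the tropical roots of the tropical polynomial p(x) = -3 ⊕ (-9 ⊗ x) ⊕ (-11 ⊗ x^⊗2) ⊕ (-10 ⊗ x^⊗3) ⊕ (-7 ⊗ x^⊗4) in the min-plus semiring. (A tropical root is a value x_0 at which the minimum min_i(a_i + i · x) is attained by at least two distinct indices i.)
Roots: {-3, -1, 2, 6}

Each tropical root is a break point of the lower envelope of the lines y = a_i + i · x (there are 5 lines, with slopes 0, 1, ..., 4). Only the lines that attain the minimum somewhere contribute to roots; other lines are dominated. Here the surviving (envelope) indices are i = 4, i = 3, i = 2, i = 1, i = 0.
Intersections between consecutive envelope lines give the roots: for adjacent envelope indices i < j the intersection is x = (a_i − a_j) / (j − i). Reading off the sorted break points: {-3, -1, 2, 6}.
Verification: at each break x_0, at least two indices attain the minimum of min_i(a_i + i · x_0).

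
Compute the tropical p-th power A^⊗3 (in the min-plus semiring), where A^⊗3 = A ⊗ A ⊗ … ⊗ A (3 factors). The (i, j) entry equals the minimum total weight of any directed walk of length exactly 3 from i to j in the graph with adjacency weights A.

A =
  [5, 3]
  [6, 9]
A^⊗3 =
  [14, 12]
  [15, 14]

Each entry (A^⊗3)_ij equals the minimum over all length-3 walks i = v_0 → v_1 → … → v_3 = j of Σ_t A[v_t][v_{t+1}]. For example, for (i, j) = (0, 1) we minimise over 4 possible intermediate vertex sequences; the minimum is 12, attained along the walk 0 → 1 → 0 → 1.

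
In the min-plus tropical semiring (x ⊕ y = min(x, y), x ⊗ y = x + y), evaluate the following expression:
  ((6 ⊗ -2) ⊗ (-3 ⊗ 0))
((6 ⊗ -2) ⊗ (-3 ⊗ 0)) = 1

Expand innermost to outermost. Recall ⊕ takes the minimum of its arguments and ⊗ takes their sum. Working out the expression ((6 ⊗ -2) ⊗ (-3 ⊗ 0)) gives 1.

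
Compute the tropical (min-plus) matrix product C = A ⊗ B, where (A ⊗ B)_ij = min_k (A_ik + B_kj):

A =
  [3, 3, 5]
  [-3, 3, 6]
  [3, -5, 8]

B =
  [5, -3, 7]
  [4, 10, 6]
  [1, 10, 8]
A ⊗ B =
  [6, 0, 9]
  [2, -6, 4]
  [-1, 0, 1]

Apply the min-plus product entry-by-entry:
  C[0][0] = min over k of (A[0][0] + B[0][0] = 3 + 5 = 8, A[0][1] + B[1][0] = 3 + 4 = 7, A[0][2] + B[2][0] = 5 + 1 = 6) = 6 (attained at k = 2)
  C[0][1] = min over k of (A[0][0] + B[0][1] = 3 + -3 = 0, A[0][1] + B[1][1] = 3 + 10 = 13, A[0][2] + B[2][1] = 5 + 10 = 15) = 0 (attained at k = 0)
  C[0][2] = min over k of (A[0][0] + B[0][2] = 3 + 7 = 10, A[0][1] + B[1][2] = 3 + 6 = 9, A[0][2] + B[2][2] = 5 + 8 = 13) = 9 (attained at k = 1)
  C[1][0] = min over k of (A[1][0] + B[0][0] = -3 + 5 = 2, A[1][1] + B[1][0] = 3 + 4 = 7, A[1][2] + B[2][0] = 6 + 1 = 7) = 2 (attained at k = 0)
  C[1][1] = min over k of (A[1][0] + B[0][1] = -3 + -3 = -6, A[1][1] + B[1][1] = 3 + 10 = 13, A[1][2] + B[2][1] = 6 + 10 = 16) = -6 (attained at k = 0)
  C[1][2] = min over k of (A[1][0] + B[0][2] = -3 + 7 = 4, A[1][1] + B[1][2] = 3 + 6 = 9, A[1][2] + B[2][2] = 6 + 8 = 14) = 4 (attained at k = 0)
  C[2][0] = min over k of (A[2][0] + B[0][0] = 3 + 5 = 8, A[2][1] + B[1][0] = -5 + 4 = -1, A[2][2] + B[2][0] = 8 + 1 = 9) = -1 (attained at k = 1)
  C[2][1] = min over k of (A[2][0] + B[0][1] = 3 + -3 = 0, A[2][1] + B[1][1] = -5 + 10 = 5, A[2][2] + B[2][1] = 8 + 10 = 18) = 0 (attained at k = 0)
  C[2][2] = min over k of (A[2][0] + B[0][2] = 3 + 7 = 10, A[2][1] + B[1][2] = -5 + 6 = 1, A[2][2] + B[2][2] = 8 + 8 = 16) = 1 (attained at k = 1)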